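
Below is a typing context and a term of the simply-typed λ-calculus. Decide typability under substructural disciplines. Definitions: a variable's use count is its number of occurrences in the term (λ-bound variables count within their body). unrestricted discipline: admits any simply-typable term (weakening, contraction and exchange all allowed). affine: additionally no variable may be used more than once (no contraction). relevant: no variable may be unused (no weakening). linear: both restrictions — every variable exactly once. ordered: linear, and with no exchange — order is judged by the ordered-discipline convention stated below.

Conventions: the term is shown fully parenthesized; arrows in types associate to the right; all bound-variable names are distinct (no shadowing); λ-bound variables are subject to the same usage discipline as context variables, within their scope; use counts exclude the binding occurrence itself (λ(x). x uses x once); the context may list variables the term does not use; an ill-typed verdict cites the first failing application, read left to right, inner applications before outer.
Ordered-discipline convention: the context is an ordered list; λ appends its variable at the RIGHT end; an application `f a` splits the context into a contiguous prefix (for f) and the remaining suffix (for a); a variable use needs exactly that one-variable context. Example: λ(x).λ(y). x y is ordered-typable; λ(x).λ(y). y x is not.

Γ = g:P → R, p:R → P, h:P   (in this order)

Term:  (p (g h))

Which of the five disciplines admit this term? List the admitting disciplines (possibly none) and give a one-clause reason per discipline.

accepted by: linear, affine, relevant, unrestricted
variable uses: g=1; p=1; h=1
left-to-right use order: p, g, h
typing: well-typed — term : P
ordered: ✗ — no contiguous prefix/suffix split fits p, g, h
linear: ✓ — g, p, h: one use apiece
affine: ✓ — no duplicate uses among g, p, h
relevant: ✓ — g, p, h: all used, weakening unneeded
unrestricted: ✓ — well-typed at P; no restrictions here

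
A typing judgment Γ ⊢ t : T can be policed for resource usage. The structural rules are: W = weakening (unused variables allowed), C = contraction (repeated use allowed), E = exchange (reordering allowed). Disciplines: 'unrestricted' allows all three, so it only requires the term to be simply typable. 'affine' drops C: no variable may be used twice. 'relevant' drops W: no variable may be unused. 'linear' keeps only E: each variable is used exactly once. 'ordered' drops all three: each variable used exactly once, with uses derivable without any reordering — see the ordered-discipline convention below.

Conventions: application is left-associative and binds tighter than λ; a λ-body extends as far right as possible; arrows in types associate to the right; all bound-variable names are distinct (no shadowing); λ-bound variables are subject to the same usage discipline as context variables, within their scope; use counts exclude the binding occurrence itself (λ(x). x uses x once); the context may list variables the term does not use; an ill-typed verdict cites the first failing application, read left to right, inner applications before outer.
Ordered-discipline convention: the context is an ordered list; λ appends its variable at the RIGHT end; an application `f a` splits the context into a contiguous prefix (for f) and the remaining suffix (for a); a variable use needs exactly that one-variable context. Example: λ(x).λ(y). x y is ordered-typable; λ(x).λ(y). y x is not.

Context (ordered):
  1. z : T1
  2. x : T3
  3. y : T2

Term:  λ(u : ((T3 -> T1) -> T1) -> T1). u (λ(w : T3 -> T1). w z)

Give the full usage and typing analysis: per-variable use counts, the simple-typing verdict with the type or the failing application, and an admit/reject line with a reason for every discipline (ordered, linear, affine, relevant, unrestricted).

usage: z: 1, x: 0, y: 0, u [bound]: 1, w [bound]: 1
use order (left to right): u, w, z
typing: ill-typed: an argument T1 mismatches the expected T3
ordered: ✗, the type mismatch rejects it
linear: ✗, not simply typable
affine: ✗, fails simple typing
relevant: ✗, a type mismatch blocks all five
unrestricted: ✗, the type mismatch rejects it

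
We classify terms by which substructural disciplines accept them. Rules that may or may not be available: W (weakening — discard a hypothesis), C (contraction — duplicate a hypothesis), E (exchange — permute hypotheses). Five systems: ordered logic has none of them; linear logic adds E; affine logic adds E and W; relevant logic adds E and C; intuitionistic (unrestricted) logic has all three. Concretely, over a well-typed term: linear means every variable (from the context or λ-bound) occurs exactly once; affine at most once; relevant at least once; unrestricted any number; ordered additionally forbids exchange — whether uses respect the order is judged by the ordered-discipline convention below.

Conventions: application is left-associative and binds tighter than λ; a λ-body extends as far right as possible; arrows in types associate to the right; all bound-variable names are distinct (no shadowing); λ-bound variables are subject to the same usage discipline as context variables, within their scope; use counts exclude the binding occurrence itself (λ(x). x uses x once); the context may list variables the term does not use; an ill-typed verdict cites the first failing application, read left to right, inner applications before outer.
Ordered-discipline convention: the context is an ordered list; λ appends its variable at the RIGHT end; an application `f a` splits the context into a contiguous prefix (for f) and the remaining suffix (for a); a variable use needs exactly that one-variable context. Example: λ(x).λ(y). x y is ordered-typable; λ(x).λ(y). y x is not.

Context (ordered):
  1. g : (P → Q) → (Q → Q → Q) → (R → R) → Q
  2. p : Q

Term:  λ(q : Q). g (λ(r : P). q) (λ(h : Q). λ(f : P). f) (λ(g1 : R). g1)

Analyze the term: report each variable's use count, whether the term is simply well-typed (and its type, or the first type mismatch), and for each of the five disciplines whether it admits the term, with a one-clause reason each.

counts: g ×1; p ×0; q (bound) ×1; r (bound) ×0; h (bound) ×0; f (bound) ×1; g1 (bound) ×1
left-to-right use order: g, q, f, g1
typing: ill-typed: a function awaiting Q → Q → Q gets Q → P → P
ordered: ✗ — a type mismatch blocks all five
linear: ✗ — the type mismatch rejects it
affine: ✗ — not simply typable
relevant: ✗ — fails simple typing
unrestricted: ✗ — a type mismatch blocks all five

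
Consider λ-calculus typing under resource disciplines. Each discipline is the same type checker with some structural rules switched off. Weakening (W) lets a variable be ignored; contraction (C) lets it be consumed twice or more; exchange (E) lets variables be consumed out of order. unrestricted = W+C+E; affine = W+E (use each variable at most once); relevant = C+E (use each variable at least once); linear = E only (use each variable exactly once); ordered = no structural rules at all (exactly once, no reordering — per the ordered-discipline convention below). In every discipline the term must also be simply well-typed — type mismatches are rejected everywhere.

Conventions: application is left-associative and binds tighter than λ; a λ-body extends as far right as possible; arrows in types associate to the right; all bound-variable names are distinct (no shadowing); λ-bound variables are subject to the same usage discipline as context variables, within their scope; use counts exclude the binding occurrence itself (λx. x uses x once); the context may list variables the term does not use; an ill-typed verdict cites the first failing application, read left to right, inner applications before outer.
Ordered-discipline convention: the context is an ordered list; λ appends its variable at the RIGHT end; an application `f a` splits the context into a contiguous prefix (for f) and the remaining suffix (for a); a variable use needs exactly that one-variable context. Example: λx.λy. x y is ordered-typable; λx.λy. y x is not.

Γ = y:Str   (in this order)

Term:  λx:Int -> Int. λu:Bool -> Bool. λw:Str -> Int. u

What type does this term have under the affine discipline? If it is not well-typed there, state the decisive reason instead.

term : (Int -> Int) -> (Bool -> Bool) -> (Str -> Int) -> Bool -> Bool
counts: y: 0×; x (bound): 0×; u (bound): 1×; w (bound): 0×
left-to-right use order: u
typing: the term checks, with type (Int -> Int) -> (Bool -> Bool) -> (Str -> Int) -> Bool -> Bool
summary: ordered ✗ · linear ✗ · affine ✓ · relevant ✗ · unrestricted ✓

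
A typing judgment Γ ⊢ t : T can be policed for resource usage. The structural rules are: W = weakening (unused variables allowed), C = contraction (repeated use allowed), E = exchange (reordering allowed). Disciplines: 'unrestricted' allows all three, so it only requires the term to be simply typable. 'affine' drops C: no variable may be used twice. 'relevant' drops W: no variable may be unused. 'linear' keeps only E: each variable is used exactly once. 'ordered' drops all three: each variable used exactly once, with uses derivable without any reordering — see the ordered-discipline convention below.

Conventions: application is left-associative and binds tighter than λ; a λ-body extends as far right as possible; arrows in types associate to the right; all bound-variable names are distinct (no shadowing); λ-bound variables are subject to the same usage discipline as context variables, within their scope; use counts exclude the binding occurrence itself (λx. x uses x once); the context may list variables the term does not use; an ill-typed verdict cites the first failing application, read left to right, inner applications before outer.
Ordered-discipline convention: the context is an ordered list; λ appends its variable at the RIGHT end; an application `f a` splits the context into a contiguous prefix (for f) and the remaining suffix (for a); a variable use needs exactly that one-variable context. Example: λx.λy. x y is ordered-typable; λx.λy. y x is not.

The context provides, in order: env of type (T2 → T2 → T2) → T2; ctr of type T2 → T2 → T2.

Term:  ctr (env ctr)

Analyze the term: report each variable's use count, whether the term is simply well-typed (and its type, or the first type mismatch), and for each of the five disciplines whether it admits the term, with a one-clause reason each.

counts: env=1; ctr=2
left-to-right use order: ctr, env, ctr
typing: well-typed — term : T2 → T2
ordered: ✗, repeated use of ctr ×2
linear: ✗, repeated use of ctr ×2
affine: ✗, repeated use of ctr ×2
relevant: ✓, none of env, ctr goes unused
unrestricted: ✓, type-checks (T2 → T2) and nothing is barred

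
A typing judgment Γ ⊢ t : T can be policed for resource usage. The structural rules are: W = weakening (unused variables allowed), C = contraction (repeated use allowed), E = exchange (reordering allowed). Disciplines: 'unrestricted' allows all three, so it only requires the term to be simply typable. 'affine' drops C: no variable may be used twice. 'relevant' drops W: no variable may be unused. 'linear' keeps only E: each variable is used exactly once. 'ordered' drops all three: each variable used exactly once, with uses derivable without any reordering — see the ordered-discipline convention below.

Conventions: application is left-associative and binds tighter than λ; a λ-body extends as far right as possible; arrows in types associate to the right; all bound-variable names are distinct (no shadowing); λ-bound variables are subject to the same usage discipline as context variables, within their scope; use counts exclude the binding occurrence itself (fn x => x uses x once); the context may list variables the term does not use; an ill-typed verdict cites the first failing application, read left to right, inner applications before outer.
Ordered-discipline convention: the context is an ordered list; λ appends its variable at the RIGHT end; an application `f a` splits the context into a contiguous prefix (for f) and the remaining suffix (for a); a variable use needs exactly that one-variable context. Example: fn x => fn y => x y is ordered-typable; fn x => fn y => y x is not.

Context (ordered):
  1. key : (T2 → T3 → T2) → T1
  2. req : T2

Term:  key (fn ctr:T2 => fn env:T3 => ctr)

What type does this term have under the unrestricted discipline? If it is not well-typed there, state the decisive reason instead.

term : T1
usage: key ×1, req ×0, ctr (bound) ×1, env (bound) ×0
use order (left to right): key, ctr
typing: ✓ — T1
all disciplines: ordered ✗ | linear ✗ | affine ✓ | relevant ✗ | unrestricted ✓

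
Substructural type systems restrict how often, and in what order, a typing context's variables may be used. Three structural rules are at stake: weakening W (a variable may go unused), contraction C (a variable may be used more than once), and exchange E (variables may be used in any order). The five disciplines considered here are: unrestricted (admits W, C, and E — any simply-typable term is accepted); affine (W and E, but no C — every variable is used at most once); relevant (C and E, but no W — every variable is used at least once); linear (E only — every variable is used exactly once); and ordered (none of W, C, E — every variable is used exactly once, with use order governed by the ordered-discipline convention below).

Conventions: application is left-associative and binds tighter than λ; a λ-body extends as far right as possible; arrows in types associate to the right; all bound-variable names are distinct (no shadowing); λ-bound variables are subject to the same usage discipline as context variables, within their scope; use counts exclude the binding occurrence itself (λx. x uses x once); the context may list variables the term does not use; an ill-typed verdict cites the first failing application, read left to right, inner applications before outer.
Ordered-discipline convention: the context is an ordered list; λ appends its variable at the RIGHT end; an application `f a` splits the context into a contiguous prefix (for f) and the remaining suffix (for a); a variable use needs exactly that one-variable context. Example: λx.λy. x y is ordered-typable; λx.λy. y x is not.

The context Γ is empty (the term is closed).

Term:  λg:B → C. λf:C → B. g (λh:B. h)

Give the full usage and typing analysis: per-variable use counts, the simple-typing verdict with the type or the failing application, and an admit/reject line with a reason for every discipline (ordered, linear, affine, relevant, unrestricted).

use counts: g (λ-bound)=1, f (λ-bound)=0, h (λ-bound)=1
uses in reading order: g, h
typing: ill-typed: an application expects B but receives B → B
ordered ✗ (a type mismatch blocks all five)
linear ✗ (the type mismatch rejects it)
affine ✗ (not simply typable)
relevant ✗ (fails simple typing)
unrestricted ✗ (a type mismatch blocks all five)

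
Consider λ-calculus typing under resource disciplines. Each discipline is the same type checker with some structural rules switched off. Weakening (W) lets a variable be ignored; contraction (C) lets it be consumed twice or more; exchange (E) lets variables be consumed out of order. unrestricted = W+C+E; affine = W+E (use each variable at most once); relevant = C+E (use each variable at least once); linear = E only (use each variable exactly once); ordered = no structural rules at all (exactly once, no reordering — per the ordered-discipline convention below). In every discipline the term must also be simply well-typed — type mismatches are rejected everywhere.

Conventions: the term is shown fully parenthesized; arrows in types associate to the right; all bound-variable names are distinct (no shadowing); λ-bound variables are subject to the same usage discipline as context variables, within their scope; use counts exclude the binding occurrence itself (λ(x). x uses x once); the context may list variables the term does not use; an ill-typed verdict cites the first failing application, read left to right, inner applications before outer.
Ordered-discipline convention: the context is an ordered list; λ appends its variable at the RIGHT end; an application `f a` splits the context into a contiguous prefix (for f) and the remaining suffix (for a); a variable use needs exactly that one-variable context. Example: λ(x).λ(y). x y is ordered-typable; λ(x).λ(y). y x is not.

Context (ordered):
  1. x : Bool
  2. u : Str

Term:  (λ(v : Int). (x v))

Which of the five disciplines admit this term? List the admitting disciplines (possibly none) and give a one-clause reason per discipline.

admitted in: none
use counts: x: 1×; u: 0×; v (λ-bound): 1×
left-to-right use order: x, v
typing: ill-typed: can't apply a value of type Bool
ordered ✗ (fails simple typing)
linear ✗ (a type mismatch blocks all five)
affine ✗ (the type mismatch rejects it)
relevant ✗ (not simply typable)
unrestricted ✗ (fails simple typing)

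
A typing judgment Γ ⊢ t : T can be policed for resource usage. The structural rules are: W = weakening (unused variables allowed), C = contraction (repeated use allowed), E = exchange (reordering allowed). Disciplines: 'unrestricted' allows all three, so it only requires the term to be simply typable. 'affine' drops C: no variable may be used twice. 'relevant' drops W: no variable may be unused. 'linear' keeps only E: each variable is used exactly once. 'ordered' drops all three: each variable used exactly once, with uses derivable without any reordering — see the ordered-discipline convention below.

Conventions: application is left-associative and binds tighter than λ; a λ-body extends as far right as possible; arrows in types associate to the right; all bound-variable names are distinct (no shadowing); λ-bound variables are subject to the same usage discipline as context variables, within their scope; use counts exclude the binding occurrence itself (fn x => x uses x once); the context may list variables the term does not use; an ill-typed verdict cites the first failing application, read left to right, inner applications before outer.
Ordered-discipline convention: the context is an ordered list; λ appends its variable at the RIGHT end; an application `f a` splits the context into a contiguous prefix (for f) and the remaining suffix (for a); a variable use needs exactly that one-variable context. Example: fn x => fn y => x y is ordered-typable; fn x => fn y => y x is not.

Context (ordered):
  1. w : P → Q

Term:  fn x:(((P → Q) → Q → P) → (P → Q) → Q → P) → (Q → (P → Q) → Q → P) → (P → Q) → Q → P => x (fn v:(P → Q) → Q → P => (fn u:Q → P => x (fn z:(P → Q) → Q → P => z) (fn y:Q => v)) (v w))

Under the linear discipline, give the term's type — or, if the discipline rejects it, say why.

not well-typed under linear — uses contraction: x ×2, v ×2; u, y never used (weakening)
use counts: w ×1; x (λ-bound) ×2; v (λ-bound) ×2; u (λ-bound) ×0; z (λ-bound) ×1; y (λ-bound) ×0
order of uses: x, x, z, v, v, w
typing: ✓ — ((((P → Q) → Q → P) → (P → Q) → Q → P) → (Q → (P → Q) → Q → P) → (P → Q) → Q → P) → (Q → (P → Q) → Q → P) → (P → Q) → Q → P
across the five disciplines: ordered ✗ · linear ✗ · affine ✗ · relevant ✗ · unrestricted ✓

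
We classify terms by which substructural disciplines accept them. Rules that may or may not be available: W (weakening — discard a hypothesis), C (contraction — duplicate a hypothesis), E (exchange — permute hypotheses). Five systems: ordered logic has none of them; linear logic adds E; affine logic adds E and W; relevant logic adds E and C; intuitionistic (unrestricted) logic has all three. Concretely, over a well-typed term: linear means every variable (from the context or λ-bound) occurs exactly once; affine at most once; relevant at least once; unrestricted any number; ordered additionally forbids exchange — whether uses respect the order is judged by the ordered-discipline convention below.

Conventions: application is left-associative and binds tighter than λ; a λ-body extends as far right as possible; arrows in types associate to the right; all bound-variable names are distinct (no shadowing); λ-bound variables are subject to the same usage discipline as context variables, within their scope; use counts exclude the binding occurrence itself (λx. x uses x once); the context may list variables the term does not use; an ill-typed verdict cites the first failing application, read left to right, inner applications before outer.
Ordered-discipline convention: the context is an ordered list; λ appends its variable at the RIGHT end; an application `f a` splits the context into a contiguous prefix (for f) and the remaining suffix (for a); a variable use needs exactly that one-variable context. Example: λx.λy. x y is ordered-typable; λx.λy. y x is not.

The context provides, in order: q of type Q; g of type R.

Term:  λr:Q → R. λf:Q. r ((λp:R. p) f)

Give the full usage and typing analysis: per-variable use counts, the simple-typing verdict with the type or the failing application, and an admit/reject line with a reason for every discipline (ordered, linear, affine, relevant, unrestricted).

use counts: q=0; g=0; r (λ-bound)=1; f (λ-bound)=1; p (λ-bound)=1
uses in reading order: r, p, f
typing: ill-typed: a function awaiting R gets Q
ordered: ✗ — a type mismatch blocks all five
linear: ✗ — the type mismatch rejects it
affine: ✗ — not simply typable
relevant: ✗ — fails simple typing
unrestricted: ✗ — a type mismatch blocks all five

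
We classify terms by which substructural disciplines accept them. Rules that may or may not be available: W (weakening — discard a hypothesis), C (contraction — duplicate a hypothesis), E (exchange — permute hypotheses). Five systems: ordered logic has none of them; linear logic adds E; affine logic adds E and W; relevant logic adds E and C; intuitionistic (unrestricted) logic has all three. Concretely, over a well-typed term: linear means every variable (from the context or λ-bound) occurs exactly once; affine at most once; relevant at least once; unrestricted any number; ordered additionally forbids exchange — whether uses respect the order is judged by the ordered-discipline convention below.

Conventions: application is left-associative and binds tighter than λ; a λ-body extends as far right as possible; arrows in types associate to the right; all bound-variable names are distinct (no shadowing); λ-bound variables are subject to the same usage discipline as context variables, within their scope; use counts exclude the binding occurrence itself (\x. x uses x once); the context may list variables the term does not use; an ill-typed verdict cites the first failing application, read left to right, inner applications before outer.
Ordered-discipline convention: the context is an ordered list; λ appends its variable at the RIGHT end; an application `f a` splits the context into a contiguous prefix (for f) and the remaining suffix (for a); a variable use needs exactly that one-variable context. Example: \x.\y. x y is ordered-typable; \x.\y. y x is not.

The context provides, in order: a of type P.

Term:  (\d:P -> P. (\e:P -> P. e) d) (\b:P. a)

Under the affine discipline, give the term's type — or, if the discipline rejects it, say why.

term : P -> P
variable uses: a=1, d (bound)=1, e (bound)=1, b (bound)=0
use order (left to right): e, d, a
typing: the term checks, with type P -> P
all disciplines: ordered ✗ · linear ✗ · affine ✓ · relevant ✗ · unrestricted ✓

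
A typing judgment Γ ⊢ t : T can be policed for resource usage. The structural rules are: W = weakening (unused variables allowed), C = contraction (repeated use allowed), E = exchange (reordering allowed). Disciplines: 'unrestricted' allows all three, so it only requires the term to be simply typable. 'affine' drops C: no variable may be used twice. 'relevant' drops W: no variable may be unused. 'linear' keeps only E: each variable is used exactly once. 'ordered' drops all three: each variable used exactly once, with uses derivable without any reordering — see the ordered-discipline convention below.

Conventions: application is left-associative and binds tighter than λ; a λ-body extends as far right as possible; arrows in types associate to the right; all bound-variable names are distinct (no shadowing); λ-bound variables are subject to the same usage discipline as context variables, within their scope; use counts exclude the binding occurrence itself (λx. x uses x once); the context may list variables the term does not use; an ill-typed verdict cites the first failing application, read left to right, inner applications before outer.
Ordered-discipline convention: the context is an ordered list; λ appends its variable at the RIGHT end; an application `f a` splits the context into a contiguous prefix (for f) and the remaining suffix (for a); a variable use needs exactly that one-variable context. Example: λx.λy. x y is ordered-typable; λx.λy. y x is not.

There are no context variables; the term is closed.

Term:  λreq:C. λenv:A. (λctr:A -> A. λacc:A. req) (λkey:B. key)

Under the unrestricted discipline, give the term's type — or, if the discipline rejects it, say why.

not well-typed under unrestricted — a type mismatch blocks all five
use counts: req (λ-bound): 1×, env (λ-bound): 0×, ctr (λ-bound): 0×, acc (λ-bound): 0×, key (λ-bound): 1×
use order (left to right): req, key
typing: ill-typed: an application expects A -> A but receives B -> B
across the five disciplines: ordered ✗ · linear ✗ · affine ✗ · relevant ✗ · unrestricted ✗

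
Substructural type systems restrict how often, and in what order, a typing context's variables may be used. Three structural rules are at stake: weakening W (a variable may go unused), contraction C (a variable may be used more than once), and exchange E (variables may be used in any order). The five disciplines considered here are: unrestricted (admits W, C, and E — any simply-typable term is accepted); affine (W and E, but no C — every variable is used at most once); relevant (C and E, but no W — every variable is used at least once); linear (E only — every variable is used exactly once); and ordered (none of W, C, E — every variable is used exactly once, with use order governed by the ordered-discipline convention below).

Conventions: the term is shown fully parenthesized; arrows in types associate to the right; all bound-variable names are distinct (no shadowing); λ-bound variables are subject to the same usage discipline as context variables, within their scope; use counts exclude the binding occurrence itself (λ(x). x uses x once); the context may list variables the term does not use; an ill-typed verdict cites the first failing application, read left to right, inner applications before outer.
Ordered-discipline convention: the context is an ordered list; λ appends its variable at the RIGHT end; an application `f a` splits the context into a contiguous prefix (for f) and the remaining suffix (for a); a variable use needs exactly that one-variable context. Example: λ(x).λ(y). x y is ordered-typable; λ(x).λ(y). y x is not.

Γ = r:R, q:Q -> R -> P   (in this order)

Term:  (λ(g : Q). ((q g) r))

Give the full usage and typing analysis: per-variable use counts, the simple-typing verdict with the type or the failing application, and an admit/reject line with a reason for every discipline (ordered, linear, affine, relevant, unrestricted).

variable uses: r=1; q=1; g [bound]=1
order of uses: q, g, r
typing: the term checks, with type Q -> P
ordered: ✗, no ordered split (uses run q, g, r)
linear: ✓, single use per variable (r, q, g)
affine: ✓, at most one use each (r, q, g)
relevant: ✓, every one of r, q, g appears
unrestricted: ✓, simply typable at Q -> P; W, C, E all held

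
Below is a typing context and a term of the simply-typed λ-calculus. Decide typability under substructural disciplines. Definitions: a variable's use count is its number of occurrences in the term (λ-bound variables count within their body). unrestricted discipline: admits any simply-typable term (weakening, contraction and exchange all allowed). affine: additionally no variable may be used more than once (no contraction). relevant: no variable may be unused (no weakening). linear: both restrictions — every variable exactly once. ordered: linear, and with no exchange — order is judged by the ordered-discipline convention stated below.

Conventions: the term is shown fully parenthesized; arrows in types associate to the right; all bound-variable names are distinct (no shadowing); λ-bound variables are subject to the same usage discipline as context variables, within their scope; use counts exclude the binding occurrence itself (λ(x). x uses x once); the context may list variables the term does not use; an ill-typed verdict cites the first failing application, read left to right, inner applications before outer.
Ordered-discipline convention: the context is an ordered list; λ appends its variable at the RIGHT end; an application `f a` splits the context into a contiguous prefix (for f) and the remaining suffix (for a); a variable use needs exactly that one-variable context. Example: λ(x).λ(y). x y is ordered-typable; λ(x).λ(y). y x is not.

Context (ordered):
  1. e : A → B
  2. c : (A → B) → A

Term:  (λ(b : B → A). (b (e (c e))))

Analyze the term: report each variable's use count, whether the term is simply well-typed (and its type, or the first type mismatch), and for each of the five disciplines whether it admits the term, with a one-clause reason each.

variable uses: e: 2, c: 1, b (bound): 1
use order (left to right): b, e, c, e
typing: well-typed at (B → A) → A
ordered: ✗ — repeated use of e ×2
linear: ✗ — repeated use of e ×2
affine: ✗ — repeated use of e ×2
relevant: ✓ — every one of e, c, b appears
unrestricted: ✓ — well-typed at (B → A) → A; no restrictions here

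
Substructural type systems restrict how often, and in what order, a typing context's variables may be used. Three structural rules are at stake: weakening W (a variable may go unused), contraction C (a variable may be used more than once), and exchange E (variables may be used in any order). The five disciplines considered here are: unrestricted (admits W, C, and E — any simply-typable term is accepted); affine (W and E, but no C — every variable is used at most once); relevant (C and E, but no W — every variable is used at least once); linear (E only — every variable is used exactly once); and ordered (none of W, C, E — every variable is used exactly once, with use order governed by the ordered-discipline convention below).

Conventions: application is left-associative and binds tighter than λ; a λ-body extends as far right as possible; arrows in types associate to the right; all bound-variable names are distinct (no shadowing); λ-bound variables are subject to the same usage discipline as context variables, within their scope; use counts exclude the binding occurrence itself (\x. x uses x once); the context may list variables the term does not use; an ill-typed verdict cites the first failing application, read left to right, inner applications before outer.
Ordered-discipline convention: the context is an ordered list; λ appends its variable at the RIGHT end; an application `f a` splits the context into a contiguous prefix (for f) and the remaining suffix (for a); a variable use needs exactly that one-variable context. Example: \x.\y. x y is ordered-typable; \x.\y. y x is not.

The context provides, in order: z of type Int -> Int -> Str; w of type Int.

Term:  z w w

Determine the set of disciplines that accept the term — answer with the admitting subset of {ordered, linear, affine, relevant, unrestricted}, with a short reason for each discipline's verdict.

admitting disciplines: relevant, unrestricted
use counts: z: 1; w: 2
use order (left to right): z, w, w
typing: ✓ — Str
ordered ✗ (uses contraction: w ×2)
linear ✗ (uses contraction: w ×2)
affine ✗ (uses contraction: w ×2)
relevant ✓ (z, w: all used, weakening unneeded)
unrestricted ✓ (simply typable at Str; W, C, E all held)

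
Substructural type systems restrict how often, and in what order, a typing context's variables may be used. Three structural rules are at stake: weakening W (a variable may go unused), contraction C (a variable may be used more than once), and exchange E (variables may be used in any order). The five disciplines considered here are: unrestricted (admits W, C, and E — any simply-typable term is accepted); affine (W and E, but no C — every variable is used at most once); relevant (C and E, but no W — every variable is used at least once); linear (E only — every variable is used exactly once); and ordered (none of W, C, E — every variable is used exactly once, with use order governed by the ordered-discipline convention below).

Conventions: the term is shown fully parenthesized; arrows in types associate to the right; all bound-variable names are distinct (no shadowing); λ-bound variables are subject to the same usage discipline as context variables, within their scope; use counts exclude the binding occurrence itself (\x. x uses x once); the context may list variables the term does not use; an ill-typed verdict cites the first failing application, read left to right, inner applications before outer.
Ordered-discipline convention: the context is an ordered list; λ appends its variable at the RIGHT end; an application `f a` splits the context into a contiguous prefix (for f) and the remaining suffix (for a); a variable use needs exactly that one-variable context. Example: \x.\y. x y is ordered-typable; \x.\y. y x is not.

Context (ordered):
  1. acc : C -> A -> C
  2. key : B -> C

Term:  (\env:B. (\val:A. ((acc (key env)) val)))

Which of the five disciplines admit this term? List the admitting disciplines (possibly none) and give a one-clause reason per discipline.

accepted by: ordered, linear, affine, relevant, unrestricted
variable uses: acc ×1; key ×1; env (λ-bound) ×1; val (λ-bound) ×1
uses in reading order: acc, key, env, val
typing: ✓ — B -> A -> C
ordered: ✓ — acc, key, env, val: once each, no exchange needed
linear: ✓ — each of acc, key, env, val used exactly once
affine: ✓ — at most one use each (acc, key, env, val)
relevant: ✓ — every one of acc, key, env, val appears
unrestricted: ✓ — type-checks (B -> A -> C) and nothing is barred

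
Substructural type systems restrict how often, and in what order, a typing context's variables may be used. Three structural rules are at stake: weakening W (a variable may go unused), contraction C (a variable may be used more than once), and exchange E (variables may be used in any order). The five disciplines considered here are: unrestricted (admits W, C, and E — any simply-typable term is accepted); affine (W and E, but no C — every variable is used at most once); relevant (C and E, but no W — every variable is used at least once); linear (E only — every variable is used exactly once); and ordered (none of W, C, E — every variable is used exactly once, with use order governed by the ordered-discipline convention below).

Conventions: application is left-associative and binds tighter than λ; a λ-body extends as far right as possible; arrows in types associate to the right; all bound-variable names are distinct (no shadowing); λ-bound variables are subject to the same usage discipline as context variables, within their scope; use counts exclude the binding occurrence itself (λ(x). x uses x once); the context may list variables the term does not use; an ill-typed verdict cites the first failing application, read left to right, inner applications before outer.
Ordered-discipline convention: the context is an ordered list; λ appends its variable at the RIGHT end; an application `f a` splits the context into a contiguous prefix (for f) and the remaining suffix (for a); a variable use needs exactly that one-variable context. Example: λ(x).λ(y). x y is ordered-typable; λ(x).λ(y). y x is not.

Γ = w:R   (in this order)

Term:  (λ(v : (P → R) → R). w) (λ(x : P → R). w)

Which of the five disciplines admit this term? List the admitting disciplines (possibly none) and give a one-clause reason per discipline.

accepted by: unrestricted
counts: w: 2×, v [bound]: 0×, x [bound]: 0×
left-to-right use order: w, w
typing: well-typed at R
ordered: ✗, needs contraction — w ×2; needs weakening: v, x unused
linear: ✗, needs contraction — w ×2; needs weakening: v, x unused
affine: ✗, needs contraction — w ×2
relevant: ✗, needs weakening: v, x unused
unrestricted: ✓, type-checks (R) and nothing is barred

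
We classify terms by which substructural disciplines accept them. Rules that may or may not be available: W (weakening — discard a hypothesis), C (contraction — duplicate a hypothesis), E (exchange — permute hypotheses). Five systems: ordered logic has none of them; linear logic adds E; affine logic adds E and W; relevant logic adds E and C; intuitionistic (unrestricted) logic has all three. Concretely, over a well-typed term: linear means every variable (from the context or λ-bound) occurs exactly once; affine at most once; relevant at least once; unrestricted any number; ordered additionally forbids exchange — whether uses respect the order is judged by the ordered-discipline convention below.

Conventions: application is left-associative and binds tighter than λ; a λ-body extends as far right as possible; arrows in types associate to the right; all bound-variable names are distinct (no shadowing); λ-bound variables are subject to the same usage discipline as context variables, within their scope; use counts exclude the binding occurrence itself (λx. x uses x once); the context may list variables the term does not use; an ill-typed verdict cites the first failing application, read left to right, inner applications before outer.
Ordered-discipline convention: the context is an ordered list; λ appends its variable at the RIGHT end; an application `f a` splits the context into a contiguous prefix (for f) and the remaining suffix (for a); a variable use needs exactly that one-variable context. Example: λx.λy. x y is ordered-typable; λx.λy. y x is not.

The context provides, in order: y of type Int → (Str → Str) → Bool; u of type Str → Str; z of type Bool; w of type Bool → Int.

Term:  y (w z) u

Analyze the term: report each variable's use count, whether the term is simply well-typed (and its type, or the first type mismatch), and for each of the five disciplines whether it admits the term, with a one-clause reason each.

use counts: y=1; u=1; z=1; w=1
uses in reading order: y, w, z, u
typing: the term checks, with type Bool
ordered ✗ (use order y, w, z, u needs exchange)
linear ✓ (single use per variable (y, u, z, w))
affine ✓ (no duplicate uses among y, u, z, w)
relevant ✓ (every one of y, u, z, w appears)
unrestricted ✓ (typability at Bool is all that's needed)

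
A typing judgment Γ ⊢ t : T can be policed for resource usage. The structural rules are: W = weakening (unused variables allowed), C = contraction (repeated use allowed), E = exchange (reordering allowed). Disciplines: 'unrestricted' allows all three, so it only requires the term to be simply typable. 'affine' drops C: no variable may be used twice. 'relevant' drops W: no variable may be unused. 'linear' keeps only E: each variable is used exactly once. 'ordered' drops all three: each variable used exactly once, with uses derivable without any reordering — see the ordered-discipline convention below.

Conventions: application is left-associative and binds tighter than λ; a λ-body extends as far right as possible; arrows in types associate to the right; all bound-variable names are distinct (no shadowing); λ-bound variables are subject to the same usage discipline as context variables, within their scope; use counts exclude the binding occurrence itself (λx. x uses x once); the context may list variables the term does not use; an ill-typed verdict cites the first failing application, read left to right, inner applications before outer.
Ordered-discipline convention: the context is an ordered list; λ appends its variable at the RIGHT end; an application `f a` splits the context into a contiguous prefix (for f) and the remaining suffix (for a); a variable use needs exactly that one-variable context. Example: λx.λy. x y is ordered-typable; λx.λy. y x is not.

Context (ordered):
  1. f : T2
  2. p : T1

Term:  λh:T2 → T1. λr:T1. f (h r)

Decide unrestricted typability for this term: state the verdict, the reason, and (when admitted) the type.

no — fails simple typing
variable uses: f: 1; p: 0; h [bound]: 1; r [bound]: 1
use order (left to right): f, h, r
typing: ill-typed: a function awaiting T2 gets T1
all disciplines: ordered ✗ · linear ✗ · affine ✗ · relevant ✗ · unrestricted ✗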